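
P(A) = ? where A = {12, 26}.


|A| = 2, so |P(A)| = 2^2 = 4
Enumerate subsets by cardinality (0 to 2):
∅, {12}, {26}, {12, 26}

P(A) has 4 subsets: ∅, {12}, {26}, {12, 26}


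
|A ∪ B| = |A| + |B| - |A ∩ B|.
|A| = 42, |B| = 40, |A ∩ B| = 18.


|A ∪ B| = |A| + |B| - |A ∩ B|
= 42 + 40 - 18
= 64

|A ∪ B| = 64


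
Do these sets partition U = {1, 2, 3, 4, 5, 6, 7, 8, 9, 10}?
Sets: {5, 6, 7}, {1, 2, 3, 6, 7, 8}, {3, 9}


A partition requires: (1) non-empty parts, (2) pairwise disjoint, (3) union = U
Parts: {5, 6, 7}, {1, 2, 3, 6, 7, 8}, {3, 9}
Union of parts: {1, 2, 3, 5, 6, 7, 8, 9}
U = {1, 2, 3, 4, 5, 6, 7, 8, 9, 10}
All non-empty? True
Pairwise disjoint? False
Covers U? False

No, not a valid partition


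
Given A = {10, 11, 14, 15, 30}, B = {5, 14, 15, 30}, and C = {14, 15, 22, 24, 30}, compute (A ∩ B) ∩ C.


A ∩ B = {14, 15, 30}
(A ∩ B) ∩ C = {14, 15, 30}

A ∩ B ∩ C = {14, 15, 30}


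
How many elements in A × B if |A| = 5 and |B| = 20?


|A × B| = |A| × |B|
= 5 × 20
= 100

|A × B| = 100


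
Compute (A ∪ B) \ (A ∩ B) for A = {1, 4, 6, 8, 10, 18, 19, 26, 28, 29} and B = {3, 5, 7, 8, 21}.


A △ B = (A \ B) ∪ (B \ A) = elements in exactly one of A or B
A \ B = {1, 4, 6, 10, 18, 19, 26, 28, 29}
B \ A = {3, 5, 7, 21}
A △ B = {1, 3, 4, 5, 6, 7, 10, 18, 19, 21, 26, 28, 29}

A △ B = {1, 3, 4, 5, 6, 7, 10, 18, 19, 21, 26, 28, 29}


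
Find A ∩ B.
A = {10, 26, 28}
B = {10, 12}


A ∩ B = elements in both A and B
A = {10, 26, 28}
B = {10, 12}
A ∩ B = {10}

A ∩ B = {10}


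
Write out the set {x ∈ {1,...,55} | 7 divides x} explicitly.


Checking each candidate:
Condition: multiples of 7 in {1,...,55}
Result = {7, 14, 21, 28, 35, 42, 49}

{7, 14, 21, 28, 35, 42, 49}


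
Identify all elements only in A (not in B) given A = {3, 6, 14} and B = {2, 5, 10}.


A = {3, 6, 14}
B = {2, 5, 10}
Region: only in A (not in B)
Elements: {3, 6, 14}

Elements only in A (not in B): {3, 6, 14}


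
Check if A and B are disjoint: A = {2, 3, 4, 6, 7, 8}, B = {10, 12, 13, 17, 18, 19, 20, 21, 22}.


Disjoint means A ∩ B = ∅.
A ∩ B = ∅
A ∩ B = ∅, so A and B are disjoint.

Yes, A and B are disjoint


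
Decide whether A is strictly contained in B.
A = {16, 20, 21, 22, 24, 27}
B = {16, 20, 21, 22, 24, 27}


A ⊂ B requires: A ⊆ B AND A ≠ B.
A ⊆ B? Yes
A = B? Yes
A = B, so A is not a PROPER subset.

No, A is not a proper subset of B


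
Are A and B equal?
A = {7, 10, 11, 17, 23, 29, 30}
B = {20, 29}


Two sets are equal iff they have exactly the same elements.
A = {7, 10, 11, 17, 23, 29, 30}
B = {20, 29}
Differences: {7, 10, 11, 17, 20, 23, 30}
A ≠ B

No, A ≠ B


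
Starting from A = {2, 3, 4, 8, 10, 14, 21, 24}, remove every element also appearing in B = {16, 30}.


A \ B = elements in A but not in B
A = {2, 3, 4, 8, 10, 14, 21, 24}
B = {16, 30}
Remove from A any elements in B
A \ B = {2, 3, 4, 8, 10, 14, 21, 24}

A \ B = {2, 3, 4, 8, 10, 14, 21, 24}


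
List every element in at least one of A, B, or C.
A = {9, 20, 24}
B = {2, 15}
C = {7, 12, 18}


A ∪ B = {2, 9, 15, 20, 24}
(A ∪ B) ∪ C = {2, 7, 9, 12, 15, 18, 20, 24}

A ∪ B ∪ C = {2, 7, 9, 12, 15, 18, 20, 24}


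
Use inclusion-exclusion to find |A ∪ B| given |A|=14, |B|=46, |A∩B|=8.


|A ∪ B| = |A| + |B| - |A ∩ B|
= 14 + 46 - 8
= 52

|A ∪ B| = 52


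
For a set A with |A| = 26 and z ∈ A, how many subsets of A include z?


Subsets of A containing z correspond to subsets of A \ {z}, which has 25 elements.
Count = 2^(n-1) = 2^25
= 33554432

Number of subsets containing z = 33554432


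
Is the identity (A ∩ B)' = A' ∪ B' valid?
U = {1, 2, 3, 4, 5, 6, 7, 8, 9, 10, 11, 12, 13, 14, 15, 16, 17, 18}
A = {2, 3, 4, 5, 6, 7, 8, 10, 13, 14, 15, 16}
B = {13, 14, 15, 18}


LHS: A ∩ B = {13, 14, 15}
(A ∩ B)' = U \ (A ∩ B) = {1, 2, 3, 4, 5, 6, 7, 8, 9, 10, 11, 12, 16, 17, 18}
A' = {1, 9, 11, 12, 17, 18}, B' = {1, 2, 3, 4, 5, 6, 7, 8, 9, 10, 11, 12, 16, 17}
Claimed RHS: A' ∪ B' = {1, 2, 3, 4, 5, 6, 7, 8, 9, 10, 11, 12, 16, 17, 18}
Identity is VALID: LHS = RHS = {1, 2, 3, 4, 5, 6, 7, 8, 9, 10, 11, 12, 16, 17, 18} ✓

Identity is valid. (A ∩ B)' = A' ∪ B' = {1, 2, 3, 4, 5, 6, 7, 8, 9, 10, 11, 12, 16, 17, 18}


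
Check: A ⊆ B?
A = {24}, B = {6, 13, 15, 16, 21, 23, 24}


A ⊆ B means every element of A is in B.
All elements of A are in B.
So A ⊆ B.

Yes, A ⊆ B


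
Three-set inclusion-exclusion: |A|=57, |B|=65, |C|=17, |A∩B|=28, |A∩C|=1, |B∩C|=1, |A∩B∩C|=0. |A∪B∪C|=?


|A∪B∪C| = |A|+|B|+|C| - |A∩B|-|A∩C|-|B∩C| + |A∩B∩C|
= 57+65+17 - 28-1-1 + 0
= 139 - 30 + 0
= 109

|A ∪ B ∪ C| = 109


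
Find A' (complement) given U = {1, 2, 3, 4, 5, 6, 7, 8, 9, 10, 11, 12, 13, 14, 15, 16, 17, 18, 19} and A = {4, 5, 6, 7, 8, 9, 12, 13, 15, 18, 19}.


Aᶜ = U \ A = elements in U but not in A
U = {1, 2, 3, 4, 5, 6, 7, 8, 9, 10, 11, 12, 13, 14, 15, 16, 17, 18, 19}
A = {4, 5, 6, 7, 8, 9, 12, 13, 15, 18, 19}
Aᶜ = {1, 2, 3, 10, 11, 14, 16, 17}

Aᶜ = {1, 2, 3, 10, 11, 14, 16, 17}


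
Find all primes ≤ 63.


Checking each candidate:
Condition: primes ≤ 63
Result = {2, 3, 5, 7, 11, 13, 17, 19, 23, 29, 31, 37, 41, 43, 47, 53, 59, 61}

{2, 3, 5, 7, 11, 13, 17, 19, 23, 29, 31, 37, 41, 43, 47, 53, 59, 61}


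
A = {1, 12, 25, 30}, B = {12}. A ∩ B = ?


A ∩ B = elements in both A and B
A = {1, 12, 25, 30}
B = {12}
A ∩ B = {12}

A ∩ B = {12}


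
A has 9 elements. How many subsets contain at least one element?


Total subsets = 2^n = 2^9 = 512
Non-empty subsets exclude the empty set: 2^n - 1
= 512 - 1
= 511

Number of non-empty subsets = 511


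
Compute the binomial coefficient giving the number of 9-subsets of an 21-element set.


C(n,k) = n! / (k!(n-k)!)
C(21,9) = 21! / (9!12!)
= 293930

C(21,9) = 293930


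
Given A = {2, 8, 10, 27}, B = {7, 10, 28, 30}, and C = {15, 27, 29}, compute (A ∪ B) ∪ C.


A ∪ B = {2, 7, 8, 10, 27, 28, 30}
(A ∪ B) ∪ C = {2, 7, 8, 10, 15, 27, 28, 29, 30}

A ∪ B ∪ C = {2, 7, 8, 10, 15, 27, 28, 29, 30}


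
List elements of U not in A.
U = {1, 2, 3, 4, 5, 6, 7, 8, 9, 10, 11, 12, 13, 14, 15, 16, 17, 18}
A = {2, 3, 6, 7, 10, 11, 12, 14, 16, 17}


Aᶜ = U \ A = elements in U but not in A
U = {1, 2, 3, 4, 5, 6, 7, 8, 9, 10, 11, 12, 13, 14, 15, 16, 17, 18}
A = {2, 3, 6, 7, 10, 11, 12, 14, 16, 17}
Aᶜ = {1, 4, 5, 8, 9, 13, 15, 18}

Aᶜ = {1, 4, 5, 8, 9, 13, 15, 18}


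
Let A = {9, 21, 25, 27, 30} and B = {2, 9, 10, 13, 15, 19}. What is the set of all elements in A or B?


A ∪ B = all elements in A or B (or both)
A = {9, 21, 25, 27, 30}
B = {2, 9, 10, 13, 15, 19}
A ∪ B = {2, 9, 10, 13, 15, 19, 21, 25, 27, 30}

A ∪ B = {2, 9, 10, 13, 15, 19, 21, 25, 27, 30}


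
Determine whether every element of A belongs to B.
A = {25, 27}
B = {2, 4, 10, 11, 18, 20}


A ⊆ B means every element of A is in B.
Elements in A not in B: {25, 27}
So A ⊄ B.

No, A ⊄ B


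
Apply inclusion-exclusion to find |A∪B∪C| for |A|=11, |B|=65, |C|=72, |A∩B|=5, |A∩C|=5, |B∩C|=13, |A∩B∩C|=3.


|A∪B∪C| = |A|+|B|+|C| - |A∩B|-|A∩C|-|B∩C| + |A∩B∩C|
= 11+65+72 - 5-5-13 + 3
= 148 - 23 + 3
= 128

|A ∪ B ∪ C| = 128


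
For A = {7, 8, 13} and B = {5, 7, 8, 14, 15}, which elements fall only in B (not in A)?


A = {7, 8, 13}
B = {5, 7, 8, 14, 15}
Region: only in B (not in A)
Elements: {5, 14, 15}

Elements only in B (not in A): {5, 14, 15}


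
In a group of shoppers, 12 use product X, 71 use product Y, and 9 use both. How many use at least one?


|A ∪ B| = |A| + |B| - |A ∩ B|
= 12 + 71 - 9
= 74

|A ∪ B| = 74


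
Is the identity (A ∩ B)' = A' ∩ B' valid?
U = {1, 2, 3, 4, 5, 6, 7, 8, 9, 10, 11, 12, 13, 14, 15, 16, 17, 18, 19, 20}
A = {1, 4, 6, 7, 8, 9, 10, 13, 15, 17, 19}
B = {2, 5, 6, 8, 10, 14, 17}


LHS: A ∩ B = {6, 8, 10, 17}
(A ∩ B)' = U \ (A ∩ B) = {1, 2, 3, 4, 5, 7, 9, 11, 12, 13, 14, 15, 16, 18, 19, 20}
A' = {2, 3, 5, 11, 12, 14, 16, 18, 20}, B' = {1, 3, 4, 7, 9, 11, 12, 13, 15, 16, 18, 19, 20}
Claimed RHS: A' ∩ B' = {3, 11, 12, 16, 18, 20}
Identity is INVALID: LHS = {1, 2, 3, 4, 5, 7, 9, 11, 12, 13, 14, 15, 16, 18, 19, 20} but the RHS claimed here equals {3, 11, 12, 16, 18, 20}. The correct form is (A ∩ B)' = A' ∪ B'.

Identity is invalid: (A ∩ B)' = {1, 2, 3, 4, 5, 7, 9, 11, 12, 13, 14, 15, 16, 18, 19, 20} but A' ∩ B' = {3, 11, 12, 16, 18, 20}. The correct De Morgan law is (A ∩ B)' = A' ∪ B'.


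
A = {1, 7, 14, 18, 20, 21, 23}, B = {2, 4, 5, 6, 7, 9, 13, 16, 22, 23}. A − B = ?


A \ B = elements in A but not in B
A = {1, 7, 14, 18, 20, 21, 23}
B = {2, 4, 5, 6, 7, 9, 13, 16, 22, 23}
Remove from A any elements in B
A \ B = {1, 14, 18, 20, 21}

A \ B = {1, 14, 18, 20, 21}


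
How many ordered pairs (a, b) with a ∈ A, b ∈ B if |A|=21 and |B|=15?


|A × B| = |A| × |B|
= 21 × 15
= 315

|A × B| = 315


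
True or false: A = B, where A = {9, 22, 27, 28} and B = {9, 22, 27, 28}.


Two sets are equal iff they have exactly the same elements.
A = {9, 22, 27, 28}
B = {9, 22, 27, 28}
Same elements → A = B

Yes, A = B


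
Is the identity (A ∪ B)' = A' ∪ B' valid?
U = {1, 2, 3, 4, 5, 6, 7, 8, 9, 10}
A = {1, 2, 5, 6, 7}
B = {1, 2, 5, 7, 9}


LHS: A ∪ B = {1, 2, 5, 6, 7, 9}
(A ∪ B)' = U \ (A ∪ B) = {3, 4, 8, 10}
A' = {3, 4, 8, 9, 10}, B' = {3, 4, 6, 8, 10}
Claimed RHS: A' ∪ B' = {3, 4, 6, 8, 9, 10}
Identity is INVALID: LHS = {3, 4, 8, 10} but the RHS claimed here equals {3, 4, 6, 8, 9, 10}. The correct form is (A ∪ B)' = A' ∩ B'.

Identity is invalid: (A ∪ B)' = {3, 4, 8, 10} but A' ∪ B' = {3, 4, 6, 8, 9, 10}. The correct De Morgan law is (A ∪ B)' = A' ∩ B'.


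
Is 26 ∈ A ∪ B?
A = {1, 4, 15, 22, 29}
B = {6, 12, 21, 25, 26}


A = {1, 4, 15, 22, 29}, B = {6, 12, 21, 25, 26}
A ∪ B = all elements in A or B
A ∪ B = {1, 4, 6, 12, 15, 21, 22, 25, 26, 29}
Checking if 26 ∈ A ∪ B
26 is in A ∪ B → True

26 ∈ A ∪ B


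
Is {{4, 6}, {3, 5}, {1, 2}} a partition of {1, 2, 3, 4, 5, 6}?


A partition requires: (1) non-empty parts, (2) pairwise disjoint, (3) union = U
Parts: {4, 6}, {3, 5}, {1, 2}
Union of parts: {1, 2, 3, 4, 5, 6}
U = {1, 2, 3, 4, 5, 6}
All non-empty? True
Pairwise disjoint? True
Covers U? True

Yes, valid partition


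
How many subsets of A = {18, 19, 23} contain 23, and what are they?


A subset of A contains 23 iff the remaining 2 elements form any subset of A \ {23}.
Count: 2^(n-1) = 2^2 = 4
Subsets containing 23: {23}, {18, 23}, {19, 23}, {18, 19, 23}

Subsets containing 23 (4 total): {23}, {18, 23}, {19, 23}, {18, 19, 23}


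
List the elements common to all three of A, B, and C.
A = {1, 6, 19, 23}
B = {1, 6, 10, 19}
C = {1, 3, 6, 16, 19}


A ∩ B = {1, 6, 19}
(A ∩ B) ∩ C = {1, 6, 19}

A ∩ B ∩ C = {1, 6, 19}


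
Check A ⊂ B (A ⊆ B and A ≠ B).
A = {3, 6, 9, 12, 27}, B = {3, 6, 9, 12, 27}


A ⊂ B requires: A ⊆ B AND A ≠ B.
A ⊆ B? Yes
A = B? Yes
A = B, so A is not a PROPER subset.

No, A is not a proper subset of B


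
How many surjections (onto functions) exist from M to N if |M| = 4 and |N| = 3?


n = |M| = 4, k = |N| = 3. Surjections via inclusion-exclusion:
S(n,k) = Σ(-1)^i × C(k,i) × (k-i)^n, i=0 to k
i=0: (-1)^0×C(3,0)×3^4 = 81
i=1: (-1)^1×C(3,1)×2^4 = -48
i=2: (-1)^2×C(3,2)×1^4 = 3
i=3: (-1)^3×C(3,3)×0^4 = 0
Total = 36

Number of surjections = 36


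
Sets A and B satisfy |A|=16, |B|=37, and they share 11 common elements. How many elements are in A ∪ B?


|A ∪ B| = |A| + |B| - |A ∩ B|
= 16 + 37 - 11
= 42

|A ∪ B| = 42


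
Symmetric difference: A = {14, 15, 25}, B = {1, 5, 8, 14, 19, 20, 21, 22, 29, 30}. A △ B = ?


A △ B = (A \ B) ∪ (B \ A) = elements in exactly one of A or B
A \ B = {15, 25}
B \ A = {1, 5, 8, 19, 20, 21, 22, 29, 30}
A △ B = {1, 5, 8, 15, 19, 20, 21, 22, 25, 29, 30}

A △ B = {1, 5, 8, 15, 19, 20, 21, 22, 25, 29, 30}


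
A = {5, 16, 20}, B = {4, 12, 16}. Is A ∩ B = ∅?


Disjoint means A ∩ B = ∅.
A ∩ B = {16}
A ∩ B ≠ ∅, so A and B are NOT disjoint.

No, A and B are not disjoint (A ∩ B = {16})


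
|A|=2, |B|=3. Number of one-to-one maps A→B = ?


An injection sends each of |A| = 2 inputs to a distinct output in B.
# injections = |B|·(|B|-1)·…·(|B|-|A|+1) = 3! / (3 - 2)!
= 3 × 2
= 6

Number of injections = 6


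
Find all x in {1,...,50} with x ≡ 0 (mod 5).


Checking each candidate:
Condition: x in {1,...,50} with x ≡ 0 (mod 5)
Result = {5, 10, 15, 20, 25, 30, 35, 40, 45, 50}

{5, 10, 15, 20, 25, 30, 35, 40, 45, 50}


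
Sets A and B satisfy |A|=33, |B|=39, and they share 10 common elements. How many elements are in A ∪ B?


|A ∪ B| = |A| + |B| - |A ∩ B|
= 33 + 39 - 10
= 62

|A ∪ B| = 62


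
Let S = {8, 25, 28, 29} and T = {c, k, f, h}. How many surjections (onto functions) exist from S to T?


n = |S| = 4, k = |T| = 4. Surjections via inclusion-exclusion:
S(n,k) = Σ(-1)^i × C(k,i) × (k-i)^n, i=0 to k
i=0: (-1)^0×C(4,0)×4^4 = 256
i=1: (-1)^1×C(4,1)×3^4 = -324
i=2: (-1)^2×C(4,2)×2^4 = 96
i=3: (-1)^3×C(4,3)×1^4 = -4
i=4: (-1)^4×C(4,4)×0^4 = 0
Total = 24

Number of surjections = 24


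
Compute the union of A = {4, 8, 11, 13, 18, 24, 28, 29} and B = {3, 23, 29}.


A ∪ B = all elements in A or B (or both)
A = {4, 8, 11, 13, 18, 24, 28, 29}
B = {3, 23, 29}
A ∪ B = {3, 4, 8, 11, 13, 18, 23, 24, 28, 29}

A ∪ B = {3, 4, 8, 11, 13, 18, 23, 24, 28, 29}


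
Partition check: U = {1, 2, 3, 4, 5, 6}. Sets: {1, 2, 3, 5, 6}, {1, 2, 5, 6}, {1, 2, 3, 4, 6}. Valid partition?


A partition requires: (1) non-empty parts, (2) pairwise disjoint, (3) union = U
Parts: {1, 2, 3, 5, 6}, {1, 2, 5, 6}, {1, 2, 3, 4, 6}
Union of parts: {1, 2, 3, 4, 5, 6}
U = {1, 2, 3, 4, 5, 6}
All non-empty? True
Pairwise disjoint? False
Covers U? True

No, not a valid partition


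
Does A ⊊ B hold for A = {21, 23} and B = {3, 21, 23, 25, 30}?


A ⊂ B requires: A ⊆ B AND A ≠ B.
A ⊆ B? Yes
A = B? No
A ⊂ B: Yes (A is a proper subset of B)

Yes, A ⊂ B


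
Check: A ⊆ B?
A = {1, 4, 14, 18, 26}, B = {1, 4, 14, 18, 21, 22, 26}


A ⊆ B means every element of A is in B.
All elements of A are in B.
So A ⊆ B.

Yes, A ⊆ B


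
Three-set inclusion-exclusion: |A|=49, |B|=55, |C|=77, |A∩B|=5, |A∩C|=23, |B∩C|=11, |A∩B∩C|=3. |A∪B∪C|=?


|A∪B∪C| = |A|+|B|+|C| - |A∩B|-|A∩C|-|B∩C| + |A∩B∩C|
= 49+55+77 - 5-23-11 + 3
= 181 - 39 + 3
= 145

|A ∪ B ∪ C| = 145


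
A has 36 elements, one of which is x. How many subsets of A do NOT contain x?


Subsets of A avoiding x are subsets of A \ {x}, which has 35 elements.
Count = 2^(n-1) = 2^35
= 34359738368

Number of subsets avoiding x = 34359738368


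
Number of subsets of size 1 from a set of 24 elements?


C(n,k) = n! / (k!(n-k)!)
C(24,1) = 24! / (1!23!)
= 24

C(24,1) = 24


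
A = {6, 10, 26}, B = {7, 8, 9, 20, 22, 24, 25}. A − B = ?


A \ B = elements in A but not in B
A = {6, 10, 26}
B = {7, 8, 9, 20, 22, 24, 25}
Remove from A any elements in B
A \ B = {6, 10, 26}

A \ B = {6, 10, 26}


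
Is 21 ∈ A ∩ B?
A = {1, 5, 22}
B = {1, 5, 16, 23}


A = {1, 5, 22}, B = {1, 5, 16, 23}
A ∩ B = elements in both A and B
A ∩ B = {1, 5}
Checking if 21 ∈ A ∩ B
21 is not in A ∩ B → False

21 ∉ A ∩ B


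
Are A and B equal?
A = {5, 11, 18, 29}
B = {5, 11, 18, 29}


Two sets are equal iff they have exactly the same elements.
A = {5, 11, 18, 29}
B = {5, 11, 18, 29}
Same elements → A = B

Yes, A = B


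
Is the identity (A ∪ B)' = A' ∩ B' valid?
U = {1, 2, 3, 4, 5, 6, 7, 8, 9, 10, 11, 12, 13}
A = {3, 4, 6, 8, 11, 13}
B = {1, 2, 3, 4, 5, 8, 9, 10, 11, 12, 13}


LHS: A ∪ B = {1, 2, 3, 4, 5, 6, 8, 9, 10, 11, 12, 13}
(A ∪ B)' = U \ (A ∪ B) = {7}
A' = {1, 2, 5, 7, 9, 10, 12}, B' = {6, 7}
Claimed RHS: A' ∩ B' = {7}
Identity is VALID: LHS = RHS = {7} ✓

Identity is valid. (A ∪ B)' = A' ∩ B' = {7}


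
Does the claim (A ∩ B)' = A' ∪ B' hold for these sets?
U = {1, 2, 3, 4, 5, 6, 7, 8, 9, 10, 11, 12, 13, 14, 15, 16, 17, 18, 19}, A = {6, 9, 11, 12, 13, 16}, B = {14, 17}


LHS: A ∩ B = ∅
(A ∩ B)' = U \ (A ∩ B) = {1, 2, 3, 4, 5, 6, 7, 8, 9, 10, 11, 12, 13, 14, 15, 16, 17, 18, 19}
A' = {1, 2, 3, 4, 5, 7, 8, 10, 14, 15, 17, 18, 19}, B' = {1, 2, 3, 4, 5, 6, 7, 8, 9, 10, 11, 12, 13, 15, 16, 18, 19}
Claimed RHS: A' ∪ B' = {1, 2, 3, 4, 5, 6, 7, 8, 9, 10, 11, 12, 13, 14, 15, 16, 17, 18, 19}
Identity is VALID: LHS = RHS = {1, 2, 3, 4, 5, 6, 7, 8, 9, 10, 11, 12, 13, 14, 15, 16, 17, 18, 19} ✓

Identity is valid. (A ∩ B)' = A' ∪ B' = {1, 2, 3, 4, 5, 6, 7, 8, 9, 10, 11, 12, 13, 14, 15, 16, 17, 18, 19}


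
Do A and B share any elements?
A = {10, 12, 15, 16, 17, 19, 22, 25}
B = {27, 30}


Disjoint means A ∩ B = ∅.
A ∩ B = ∅
A ∩ B = ∅, so A and B are disjoint.

No — A and B share no elements (A ∩ B = ∅), so they are disjoint


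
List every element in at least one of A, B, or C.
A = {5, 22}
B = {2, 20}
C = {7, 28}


A ∪ B = {2, 5, 20, 22}
(A ∪ B) ∪ C = {2, 5, 7, 20, 22, 28}

A ∪ B ∪ C = {2, 5, 7, 20, 22, 28}


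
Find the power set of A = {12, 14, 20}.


|A| = 3, so |P(A)| = 2^3 = 8
Enumerate subsets by cardinality (0 to 3):
∅, {12}, {14}, {20}, {12, 14}, {12, 20}, {14, 20}, {12, 14, 20}

P(A) has 8 subsets: ∅, {12}, {14}, {20}, {12, 14}, {12, 20}, {14, 20}, {12, 14, 20}


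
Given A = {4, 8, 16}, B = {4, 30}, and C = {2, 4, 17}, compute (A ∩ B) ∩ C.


A ∩ B = {4}
(A ∩ B) ∩ C = {4}

A ∩ B ∩ C = {4}


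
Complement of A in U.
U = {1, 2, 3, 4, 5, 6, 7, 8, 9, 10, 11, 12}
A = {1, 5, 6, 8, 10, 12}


Aᶜ = U \ A = elements in U but not in A
U = {1, 2, 3, 4, 5, 6, 7, 8, 9, 10, 11, 12}
A = {1, 5, 6, 8, 10, 12}
Aᶜ = {2, 3, 4, 7, 9, 11}

Aᶜ = {2, 3, 4, 7, 9, 11}


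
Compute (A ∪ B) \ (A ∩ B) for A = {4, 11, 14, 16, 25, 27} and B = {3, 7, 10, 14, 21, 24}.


A △ B = (A \ B) ∪ (B \ A) = elements in exactly one of A or B
A \ B = {4, 11, 16, 25, 27}
B \ A = {3, 7, 10, 21, 24}
A △ B = {3, 4, 7, 10, 11, 16, 21, 24, 25, 27}

A △ B = {3, 4, 7, 10, 11, 16, 21, 24, 25, 27}


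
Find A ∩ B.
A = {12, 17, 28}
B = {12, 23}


A ∩ B = elements in both A and B
A = {12, 17, 28}
B = {12, 23}
A ∩ B = {12}

A ∩ B = {12}


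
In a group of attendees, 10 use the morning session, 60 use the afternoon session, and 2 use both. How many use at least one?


|A ∪ B| = |A| + |B| - |A ∩ B|
= 10 + 60 - 2
= 68

|A ∪ B| = 68


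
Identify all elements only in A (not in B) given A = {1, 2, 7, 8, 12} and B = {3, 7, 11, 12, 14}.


A = {1, 2, 7, 8, 12}
B = {3, 7, 11, 12, 14}
Region: only in A (not in B)
Elements: {1, 2, 8}

Elements only in A (not in B): {1, 2, 8}


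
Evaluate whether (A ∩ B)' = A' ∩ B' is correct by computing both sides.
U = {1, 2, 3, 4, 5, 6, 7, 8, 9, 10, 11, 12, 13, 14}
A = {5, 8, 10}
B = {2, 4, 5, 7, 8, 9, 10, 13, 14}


LHS: A ∩ B = {5, 8, 10}
(A ∩ B)' = U \ (A ∩ B) = {1, 2, 3, 4, 6, 7, 9, 11, 12, 13, 14}
A' = {1, 2, 3, 4, 6, 7, 9, 11, 12, 13, 14}, B' = {1, 3, 6, 11, 12}
Claimed RHS: A' ∩ B' = {1, 3, 6, 11, 12}
Identity is INVALID: LHS = {1, 2, 3, 4, 6, 7, 9, 11, 12, 13, 14} but the RHS claimed here equals {1, 3, 6, 11, 12}. The correct form is (A ∩ B)' = A' ∪ B'.

Identity is invalid: (A ∩ B)' = {1, 2, 3, 4, 6, 7, 9, 11, 12, 13, 14} but A' ∩ B' = {1, 3, 6, 11, 12}. The correct De Morgan law is (A ∩ B)' = A' ∪ B'.


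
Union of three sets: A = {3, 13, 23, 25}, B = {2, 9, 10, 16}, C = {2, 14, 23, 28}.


A ∪ B = {2, 3, 9, 10, 13, 16, 23, 25}
(A ∪ B) ∪ C = {2, 3, 9, 10, 13, 14, 16, 23, 25, 28}

A ∪ B ∪ C = {2, 3, 9, 10, 13, 14, 16, 23, 25, 28}


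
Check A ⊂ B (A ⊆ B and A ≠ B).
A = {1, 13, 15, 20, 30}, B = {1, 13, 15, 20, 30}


A ⊂ B requires: A ⊆ B AND A ≠ B.
A ⊆ B? Yes
A = B? Yes
A = B, so A is not a PROPER subset.

No, A is not a proper subset of B


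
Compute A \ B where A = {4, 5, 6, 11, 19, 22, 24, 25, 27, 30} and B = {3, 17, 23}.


A \ B = elements in A but not in B
A = {4, 5, 6, 11, 19, 22, 24, 25, 27, 30}
B = {3, 17, 23}
Remove from A any elements in B
A \ B = {4, 5, 6, 11, 19, 22, 24, 25, 27, 30}

A \ B = {4, 5, 6, 11, 19, 22, 24, 25, 27, 30}


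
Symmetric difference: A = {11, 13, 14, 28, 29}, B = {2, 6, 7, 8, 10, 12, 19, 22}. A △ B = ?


A △ B = (A \ B) ∪ (B \ A) = elements in exactly one of A or B
A \ B = {11, 13, 14, 28, 29}
B \ A = {2, 6, 7, 8, 10, 12, 19, 22}
A △ B = {2, 6, 7, 8, 10, 11, 12, 13, 14, 19, 22, 28, 29}

A △ B = {2, 6, 7, 8, 10, 11, 12, 13, 14, 19, 22, 28, 29}


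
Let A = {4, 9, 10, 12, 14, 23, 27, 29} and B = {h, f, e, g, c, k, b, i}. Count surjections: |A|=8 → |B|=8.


n = |A| = 8, k = |B| = 8. Surjections via inclusion-exclusion:
S(n,k) = Σ(-1)^i × C(k,i) × (k-i)^n, i=0 to k
i=0: (-1)^0×C(8,0)×8^8 = 16777216
i=1: (-1)^1×C(8,1)×7^8 = -46118408
i=2: (-1)^2×C(8,2)×6^8 = 47029248
i=3: (-1)^3×C(8,3)×5^8 = -21875000
i=4: (-1)^4×C(8,4)×4^8 = 4587520
i=5: (-1)^5×C(8,5)×3^8 = -367416
i=6: (-1)^6×C(8,6)×2^8 = 7168
i=7: (-1)^7×C(8,7)×1^8 = -8
i=8: (-1)^8×C(8,8)×0^8 = 0
Total = 40320

Number of surjections = 40320


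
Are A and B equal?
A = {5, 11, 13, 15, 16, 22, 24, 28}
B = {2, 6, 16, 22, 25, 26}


Two sets are equal iff they have exactly the same elements.
A = {5, 11, 13, 15, 16, 22, 24, 28}
B = {2, 6, 16, 22, 25, 26}
Differences: {2, 5, 6, 11, 13, 15, 24, 25, 26, 28}
A ≠ B

No, A ≠ B


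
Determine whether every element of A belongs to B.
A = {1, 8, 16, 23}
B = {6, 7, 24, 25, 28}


A ⊆ B means every element of A is in B.
Elements in A not in B: {1, 8, 16, 23}
So A ⊄ B.

No, A ⊄ B


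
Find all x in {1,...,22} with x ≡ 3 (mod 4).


Checking each candidate:
Condition: x in {1,...,22} with x ≡ 3 (mod 4)
Result = {3, 7, 11, 15, 19}

{3, 7, 11, 15, 19}


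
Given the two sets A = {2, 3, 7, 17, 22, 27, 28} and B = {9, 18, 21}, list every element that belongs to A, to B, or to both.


A ∪ B = all elements in A or B (or both)
A = {2, 3, 7, 17, 22, 27, 28}
B = {9, 18, 21}
A ∪ B = {2, 3, 7, 9, 17, 18, 21, 22, 27, 28}

A ∪ B = {2, 3, 7, 9, 17, 18, 21, 22, 27, 28}


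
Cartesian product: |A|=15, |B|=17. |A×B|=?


|A × B| = |A| × |B|
= 15 × 17
= 255

|A × B| = 255


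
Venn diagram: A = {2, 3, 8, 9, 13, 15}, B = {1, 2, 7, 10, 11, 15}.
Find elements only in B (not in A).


A = {2, 3, 8, 9, 13, 15}
B = {1, 2, 7, 10, 11, 15}
Region: only in B (not in A)
Elements: {1, 7, 10, 11}

Elements only in B (not in A): {1, 7, 10, 11}


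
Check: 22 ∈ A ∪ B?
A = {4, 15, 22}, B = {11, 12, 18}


A = {4, 15, 22}, B = {11, 12, 18}
A ∪ B = all elements in A or B
A ∪ B = {4, 11, 12, 15, 18, 22}
Checking if 22 ∈ A ∪ B
22 is in A ∪ B → True

22 ∈ A ∪ B


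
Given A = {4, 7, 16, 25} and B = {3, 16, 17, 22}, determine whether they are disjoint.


Disjoint means A ∩ B = ∅.
A ∩ B = {16}
A ∩ B ≠ ∅, so A and B are NOT disjoint.

No, A and B are not disjoint (A ∩ B = {16})


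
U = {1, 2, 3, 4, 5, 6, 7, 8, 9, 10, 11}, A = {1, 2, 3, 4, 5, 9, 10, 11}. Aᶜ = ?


Aᶜ = U \ A = elements in U but not in A
U = {1, 2, 3, 4, 5, 6, 7, 8, 9, 10, 11}
A = {1, 2, 3, 4, 5, 9, 10, 11}
Aᶜ = {6, 7, 8}

Aᶜ = {6, 7, 8}


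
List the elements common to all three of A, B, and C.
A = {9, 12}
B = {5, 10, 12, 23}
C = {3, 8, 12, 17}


A ∩ B = {12}
(A ∩ B) ∩ C = {12}

A ∩ B ∩ C = {12}


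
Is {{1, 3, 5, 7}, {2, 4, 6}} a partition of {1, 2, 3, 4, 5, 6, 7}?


A partition requires: (1) non-empty parts, (2) pairwise disjoint, (3) union = U
Parts: {1, 3, 5, 7}, {2, 4, 6}
Union of parts: {1, 2, 3, 4, 5, 6, 7}
U = {1, 2, 3, 4, 5, 6, 7}
All non-empty? True
Pairwise disjoint? True
Covers U? True

Yes, valid partition


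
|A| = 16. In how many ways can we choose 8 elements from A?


C(n,k) = n! / (k!(n-k)!)
C(16,8) = 16! / (8!8!)
= 12870

C(16,8) = 12870


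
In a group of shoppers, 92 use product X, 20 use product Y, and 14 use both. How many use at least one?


|A ∪ B| = |A| + |B| - |A ∩ B|
= 92 + 20 - 14
= 98

|A ∪ B| = 98


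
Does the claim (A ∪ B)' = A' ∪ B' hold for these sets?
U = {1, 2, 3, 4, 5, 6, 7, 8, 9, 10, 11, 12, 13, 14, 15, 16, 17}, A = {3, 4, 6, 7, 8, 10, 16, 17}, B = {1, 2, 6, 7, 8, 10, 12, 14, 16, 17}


LHS: A ∪ B = {1, 2, 3, 4, 6, 7, 8, 10, 12, 14, 16, 17}
(A ∪ B)' = U \ (A ∪ B) = {5, 9, 11, 13, 15}
A' = {1, 2, 5, 9, 11, 12, 13, 14, 15}, B' = {3, 4, 5, 9, 11, 13, 15}
Claimed RHS: A' ∪ B' = {1, 2, 3, 4, 5, 9, 11, 12, 13, 14, 15}
Identity is INVALID: LHS = {5, 9, 11, 13, 15} but the RHS claimed here equals {1, 2, 3, 4, 5, 9, 11, 12, 13, 14, 15}. The correct form is (A ∪ B)' = A' ∩ B'.

Identity is invalid: (A ∪ B)' = {5, 9, 11, 13, 15} but A' ∪ B' = {1, 2, 3, 4, 5, 9, 11, 12, 13, 14, 15}. The correct De Morgan law is (A ∪ B)' = A' ∩ B'.


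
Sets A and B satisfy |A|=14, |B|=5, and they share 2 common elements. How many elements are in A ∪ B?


|A ∪ B| = |A| + |B| - |A ∩ B|
= 14 + 5 - 2
= 17

|A ∪ B| = 17


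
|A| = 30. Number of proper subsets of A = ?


Total subsets = 2^n = 2^30 = 1073741824
Proper subsets exclude the set itself: 2^n - 1
= 1073741824 - 1
= 1073741823

Number of proper subsets = 1073741823


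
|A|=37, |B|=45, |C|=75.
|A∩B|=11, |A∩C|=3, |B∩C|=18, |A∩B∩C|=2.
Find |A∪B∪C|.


|A∪B∪C| = |A|+|B|+|C| - |A∩B|-|A∩C|-|B∩C| + |A∩B∩C|
= 37+45+75 - 11-3-18 + 2
= 157 - 32 + 2
= 127

|A ∪ B ∪ C| = 127


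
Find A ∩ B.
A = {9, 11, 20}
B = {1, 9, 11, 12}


A ∩ B = elements in both A and B
A = {9, 11, 20}
B = {1, 9, 11, 12}
A ∩ B = {9, 11}

A ∩ B = {9, 11}


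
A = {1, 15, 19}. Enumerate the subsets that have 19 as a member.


A subset of A contains 19 iff the remaining 2 elements form any subset of A \ {19}.
Count: 2^(n-1) = 2^2 = 4
Subsets containing 19: {19}, {1, 19}, {15, 19}, {1, 15, 19}

Subsets containing 19 (4 total): {19}, {1, 19}, {15, 19}, {1, 15, 19}


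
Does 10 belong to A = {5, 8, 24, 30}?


A = {5, 8, 24, 30}
Checking if 10 is in A
10 is not in A → False

10 ∉ A


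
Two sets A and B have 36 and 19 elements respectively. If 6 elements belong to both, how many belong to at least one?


|A ∪ B| = |A| + |B| - |A ∩ B|
= 36 + 19 - 6
= 49

|A ∪ B| = 49


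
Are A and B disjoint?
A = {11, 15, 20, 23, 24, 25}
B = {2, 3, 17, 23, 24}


Disjoint means A ∩ B = ∅.
A ∩ B = {23, 24}
A ∩ B ≠ ∅, so A and B are NOT disjoint.

No, A and B are not disjoint (A ∩ B = {23, 24})


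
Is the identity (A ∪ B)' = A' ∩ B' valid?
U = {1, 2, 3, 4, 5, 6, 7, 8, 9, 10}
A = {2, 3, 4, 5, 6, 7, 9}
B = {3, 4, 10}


LHS: A ∪ B = {2, 3, 4, 5, 6, 7, 9, 10}
(A ∪ B)' = U \ (A ∪ B) = {1, 8}
A' = {1, 8, 10}, B' = {1, 2, 5, 6, 7, 8, 9}
Claimed RHS: A' ∩ B' = {1, 8}
Identity is VALID: LHS = RHS = {1, 8} ✓

Identity is valid. (A ∪ B)' = A' ∩ B' = {1, 8}


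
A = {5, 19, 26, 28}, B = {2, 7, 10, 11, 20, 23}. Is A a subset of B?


A ⊆ B means every element of A is in B.
Elements in A not in B: {5, 19, 26, 28}
So A ⊄ B.

No, A ⊄ B


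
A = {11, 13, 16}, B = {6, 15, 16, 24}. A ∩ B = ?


A ∩ B = elements in both A and B
A = {11, 13, 16}
B = {6, 15, 16, 24}
A ∩ B = {16}

A ∩ B = {16}


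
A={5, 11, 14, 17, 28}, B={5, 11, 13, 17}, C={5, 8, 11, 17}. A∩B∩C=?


A ∩ B = {5, 11, 17}
(A ∩ B) ∩ C = {5, 11, 17}

A ∩ B ∩ C = {5, 11, 17}


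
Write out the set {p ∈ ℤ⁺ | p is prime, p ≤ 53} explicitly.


Checking each candidate:
Condition: primes ≤ 53
Result = {2, 3, 5, 7, 11, 13, 17, 19, 23, 29, 31, 37, 41, 43, 47, 53}

{2, 3, 5, 7, 11, 13, 17, 19, 23, 29, 31, 37, 41, 43, 47, 53}


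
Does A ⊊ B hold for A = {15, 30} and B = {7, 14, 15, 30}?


A ⊂ B requires: A ⊆ B AND A ≠ B.
A ⊆ B? Yes
A = B? No
A ⊂ B: Yes (A is a proper subset of B)

Yes, A ⊂ B


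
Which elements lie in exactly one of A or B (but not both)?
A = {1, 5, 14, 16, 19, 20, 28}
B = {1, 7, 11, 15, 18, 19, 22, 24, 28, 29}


A △ B = (A \ B) ∪ (B \ A) = elements in exactly one of A or B
A \ B = {5, 14, 16, 20}
B \ A = {7, 11, 15, 18, 22, 24, 29}
A △ B = {5, 7, 11, 14, 15, 16, 18, 20, 22, 24, 29}

A △ B = {5, 7, 11, 14, 15, 16, 18, 20, 22, 24, 29}


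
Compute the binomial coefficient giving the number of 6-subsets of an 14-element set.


C(n,k) = n! / (k!(n-k)!)
C(14,6) = 14! / (6!8!)
= 3003

C(14,6) = 3003


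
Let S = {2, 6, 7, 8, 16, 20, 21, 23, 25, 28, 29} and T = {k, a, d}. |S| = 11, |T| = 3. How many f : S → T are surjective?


n = |S| = 11, k = |T| = 3. Surjections via inclusion-exclusion:
S(n,k) = Σ(-1)^i × C(k,i) × (k-i)^n, i=0 to k
i=0: (-1)^0×C(3,0)×3^11 = 177147
i=1: (-1)^1×C(3,1)×2^11 = -6144
i=2: (-1)^2×C(3,2)×1^11 = 3
i=3: (-1)^3×C(3,3)×0^11 = 0
Total = 171006

Number of surjections = 171006


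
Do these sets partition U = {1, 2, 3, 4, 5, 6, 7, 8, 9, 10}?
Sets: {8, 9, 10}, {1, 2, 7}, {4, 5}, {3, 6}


A partition requires: (1) non-empty parts, (2) pairwise disjoint, (3) union = U
Parts: {8, 9, 10}, {1, 2, 7}, {4, 5}, {3, 6}
Union of parts: {1, 2, 3, 4, 5, 6, 7, 8, 9, 10}
U = {1, 2, 3, 4, 5, 6, 7, 8, 9, 10}
All non-empty? True
Pairwise disjoint? True
Covers U? True

Yes, valid partition


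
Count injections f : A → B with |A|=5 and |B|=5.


An injection sends each of |A| = 5 inputs to a distinct output in B.
# injections = |B|·(|B|-1)·…·(|B|-|A|+1) = 5! / (5 - 5)!
= 5 × 4 × 3 × 2 × 1
= 120

Number of injections = 120


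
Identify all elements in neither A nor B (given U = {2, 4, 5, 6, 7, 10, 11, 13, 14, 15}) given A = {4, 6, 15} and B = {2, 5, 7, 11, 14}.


A = {4, 6, 15}
B = {2, 5, 7, 11, 14}
Region: in neither A nor B (given U = {2, 4, 5, 6, 7, 10, 11, 13, 14, 15})
Elements: {10, 13}

Elements in neither A nor B (given U = {2, 4, 5, 6, 7, 10, 11, 13, 14, 15}): {10, 13}


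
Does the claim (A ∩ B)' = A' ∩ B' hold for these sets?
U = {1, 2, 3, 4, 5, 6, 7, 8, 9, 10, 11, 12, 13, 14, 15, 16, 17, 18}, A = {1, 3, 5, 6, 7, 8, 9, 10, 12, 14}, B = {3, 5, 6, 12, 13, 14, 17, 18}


LHS: A ∩ B = {3, 5, 6, 12, 14}
(A ∩ B)' = U \ (A ∩ B) = {1, 2, 4, 7, 8, 9, 10, 11, 13, 15, 16, 17, 18}
A' = {2, 4, 11, 13, 15, 16, 17, 18}, B' = {1, 2, 4, 7, 8, 9, 10, 11, 15, 16}
Claimed RHS: A' ∩ B' = {2, 4, 11, 15, 16}
Identity is INVALID: LHS = {1, 2, 4, 7, 8, 9, 10, 11, 13, 15, 16, 17, 18} but the RHS claimed here equals {2, 4, 11, 15, 16}. The correct form is (A ∩ B)' = A' ∪ B'.

Identity is invalid: (A ∩ B)' = {1, 2, 4, 7, 8, 9, 10, 11, 13, 15, 16, 17, 18} but A' ∩ B' = {2, 4, 11, 15, 16}. The correct De Morgan law is (A ∩ B)' = A' ∪ B'.


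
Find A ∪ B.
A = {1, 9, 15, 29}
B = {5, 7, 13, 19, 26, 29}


A ∪ B = all elements in A or B (or both)
A = {1, 9, 15, 29}
B = {5, 7, 13, 19, 26, 29}
A ∪ B = {1, 5, 7, 9, 13, 15, 19, 26, 29}

A ∪ B = {1, 5, 7, 9, 13, 15, 19, 26, 29}


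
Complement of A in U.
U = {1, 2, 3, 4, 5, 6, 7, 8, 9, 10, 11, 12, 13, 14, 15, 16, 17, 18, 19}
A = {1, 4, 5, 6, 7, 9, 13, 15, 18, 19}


Aᶜ = U \ A = elements in U but not in A
U = {1, 2, 3, 4, 5, 6, 7, 8, 9, 10, 11, 12, 13, 14, 15, 16, 17, 18, 19}
A = {1, 4, 5, 6, 7, 9, 13, 15, 18, 19}
Aᶜ = {2, 3, 8, 10, 11, 12, 14, 16, 17}

Aᶜ = {2, 3, 8, 10, 11, 12, 14, 16, 17}


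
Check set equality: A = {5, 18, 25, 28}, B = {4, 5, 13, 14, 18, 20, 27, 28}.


Two sets are equal iff they have exactly the same elements.
A = {5, 18, 25, 28}
B = {4, 5, 13, 14, 18, 20, 27, 28}
Differences: {4, 13, 14, 20, 25, 27}
A ≠ B

No, A ≠ B


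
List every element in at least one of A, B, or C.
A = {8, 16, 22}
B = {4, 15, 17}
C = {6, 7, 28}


A ∪ B = {4, 8, 15, 16, 17, 22}
(A ∪ B) ∪ C = {4, 6, 7, 8, 15, 16, 17, 22, 28}

A ∪ B ∪ C = {4, 6, 7, 8, 15, 16, 17, 22, 28}


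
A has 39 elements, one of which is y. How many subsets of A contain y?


Subsets of A containing y correspond to subsets of A \ {y}, which has 38 elements.
Count = 2^(n-1) = 2^38
= 274877906944

Number of subsets containing y = 274877906944


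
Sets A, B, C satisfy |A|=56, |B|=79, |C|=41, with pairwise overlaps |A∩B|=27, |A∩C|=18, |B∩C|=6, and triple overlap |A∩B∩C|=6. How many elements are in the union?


|A∪B∪C| = |A|+|B|+|C| - |A∩B|-|A∩C|-|B∩C| + |A∩B∩C|
= 56+79+41 - 27-18-6 + 6
= 176 - 51 + 6
= 131

|A ∪ B ∪ C| = 131


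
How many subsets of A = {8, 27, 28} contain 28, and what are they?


A subset of A contains 28 iff the remaining 2 elements form any subset of A \ {28}.
Count: 2^(n-1) = 2^2 = 4
Subsets containing 28: {28}, {8, 28}, {27, 28}, {8, 27, 28}

Subsets containing 28 (4 total): {28}, {8, 28}, {27, 28}, {8, 27, 28}


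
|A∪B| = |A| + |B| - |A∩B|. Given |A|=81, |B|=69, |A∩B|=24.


|A ∪ B| = |A| + |B| - |A ∩ B|
= 81 + 69 - 24
= 126

|A ∪ B| = 126


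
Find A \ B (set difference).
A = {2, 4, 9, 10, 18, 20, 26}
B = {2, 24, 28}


A \ B = elements in A but not in B
A = {2, 4, 9, 10, 18, 20, 26}
B = {2, 24, 28}
Remove from A any elements in B
A \ B = {4, 9, 10, 18, 20, 26}

A \ B = {4, 9, 10, 18, 20, 26}


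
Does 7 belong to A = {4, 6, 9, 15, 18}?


A = {4, 6, 9, 15, 18}
Checking if 7 is in A
7 is not in A → False

7 ∉ A


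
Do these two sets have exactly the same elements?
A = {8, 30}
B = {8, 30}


Two sets are equal iff they have exactly the same elements.
A = {8, 30}
B = {8, 30}
Same elements → A = B

Yes, A = B


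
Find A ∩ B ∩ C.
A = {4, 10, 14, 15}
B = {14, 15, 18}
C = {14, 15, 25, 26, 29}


A ∩ B = {14, 15}
(A ∩ B) ∩ C = {14, 15}

A ∩ B ∩ C = {14, 15}


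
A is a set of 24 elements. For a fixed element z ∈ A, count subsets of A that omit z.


Subsets of A avoiding z are subsets of A \ {z}, which has 23 elements.
Count = 2^(n-1) = 2^23
= 8388608

Number of subsets avoiding z = 8388608


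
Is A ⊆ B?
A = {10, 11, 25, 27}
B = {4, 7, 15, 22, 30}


A ⊆ B means every element of A is in B.
Elements in A not in B: {10, 11, 25, 27}
So A ⊄ B.

No, A ⊄ B


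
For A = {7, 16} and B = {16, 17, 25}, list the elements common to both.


A ∩ B = elements in both A and B
A = {7, 16}
B = {16, 17, 25}
A ∩ B = {16}

A ∩ B = {16}


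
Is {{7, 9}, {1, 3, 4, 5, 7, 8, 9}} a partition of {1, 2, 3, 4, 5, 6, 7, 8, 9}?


A partition requires: (1) non-empty parts, (2) pairwise disjoint, (3) union = U
Parts: {7, 9}, {1, 3, 4, 5, 7, 8, 9}
Union of parts: {1, 3, 4, 5, 7, 8, 9}
U = {1, 2, 3, 4, 5, 6, 7, 8, 9}
All non-empty? True
Pairwise disjoint? False
Covers U? False

No, not a valid partition


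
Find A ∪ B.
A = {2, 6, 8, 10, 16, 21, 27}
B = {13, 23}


A ∪ B = all elements in A or B (or both)
A = {2, 6, 8, 10, 16, 21, 27}
B = {13, 23}
A ∪ B = {2, 6, 8, 10, 13, 16, 21, 23, 27}

A ∪ B = {2, 6, 8, 10, 13, 16, 21, 23, 27}


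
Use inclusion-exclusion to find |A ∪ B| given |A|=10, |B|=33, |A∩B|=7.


|A ∪ B| = |A| + |B| - |A ∩ B|
= 10 + 33 - 7
= 36

|A ∪ B| = 36


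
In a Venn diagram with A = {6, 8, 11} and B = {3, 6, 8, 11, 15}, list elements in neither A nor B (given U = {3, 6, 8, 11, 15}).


A = {6, 8, 11}
B = {3, 6, 8, 11, 15}
Region: in neither A nor B (given U = {3, 6, 8, 11, 15})
Elements: ∅

Elements in neither A nor B (given U = {3, 6, 8, 11, 15}): ∅


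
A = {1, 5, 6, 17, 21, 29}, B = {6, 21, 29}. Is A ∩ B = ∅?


Disjoint means A ∩ B = ∅.
A ∩ B = {6, 21, 29}
A ∩ B ≠ ∅, so A and B are NOT disjoint.

No, A and B are not disjoint (A ∩ B = {6, 21, 29})


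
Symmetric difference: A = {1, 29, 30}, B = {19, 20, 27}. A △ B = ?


A △ B = (A \ B) ∪ (B \ A) = elements in exactly one of A or B
A \ B = {1, 29, 30}
B \ A = {19, 20, 27}
A △ B = {1, 19, 20, 27, 29, 30}

A △ B = {1, 19, 20, 27, 29, 30}


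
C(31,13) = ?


C(n,k) = n! / (k!(n-k)!)
C(31,13) = 31! / (13!18!)
= 206253075

C(31,13) = 206253075


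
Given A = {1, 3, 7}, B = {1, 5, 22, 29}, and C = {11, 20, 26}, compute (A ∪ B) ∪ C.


A ∪ B = {1, 3, 5, 7, 22, 29}
(A ∪ B) ∪ C = {1, 3, 5, 7, 11, 20, 22, 26, 29}

A ∪ B ∪ C = {1, 3, 5, 7, 11, 20, 22, 26, 29}


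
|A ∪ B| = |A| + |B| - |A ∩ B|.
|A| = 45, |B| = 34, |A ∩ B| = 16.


|A ∪ B| = |A| + |B| - |A ∩ B|
= 45 + 34 - 16
= 63

|A ∪ B| = 63


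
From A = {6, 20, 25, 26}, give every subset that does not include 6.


A subset of A that omits 6 is a subset of A \ {6}, so there are 2^(n-1) = 2^3 = 8 of them.
Subsets excluding 6: ∅, {20}, {25}, {26}, {20, 25}, {20, 26}, {25, 26}, {20, 25, 26}

Subsets excluding 6 (8 total): ∅, {20}, {25}, {26}, {20, 25}, {20, 26}, {25, 26}, {20, 25, 26}


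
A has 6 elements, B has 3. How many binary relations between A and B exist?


A relation from A to B is any subset of A × B.
|A × B| = 6 × 3 = 18
# relations = 2^|A × B| = 2^18 = 262144

Number of relations = 262144


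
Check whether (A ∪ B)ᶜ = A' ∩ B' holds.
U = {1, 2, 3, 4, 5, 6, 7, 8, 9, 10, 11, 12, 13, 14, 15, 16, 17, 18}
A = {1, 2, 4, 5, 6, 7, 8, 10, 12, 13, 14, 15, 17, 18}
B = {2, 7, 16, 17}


LHS: A ∪ B = {1, 2, 4, 5, 6, 7, 8, 10, 12, 13, 14, 15, 16, 17, 18}
(A ∪ B)' = U \ (A ∪ B) = {3, 9, 11}
A' = {3, 9, 11, 16}, B' = {1, 3, 4, 5, 6, 8, 9, 10, 11, 12, 13, 14, 15, 18}
Claimed RHS: A' ∩ B' = {3, 9, 11}
Identity is VALID: LHS = RHS = {3, 9, 11} ✓

Identity is valid. (A ∪ B)' = A' ∩ B' = {3, 9, 11}


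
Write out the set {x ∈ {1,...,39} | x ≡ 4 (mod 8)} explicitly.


Checking each candidate:
Condition: x in {1,...,39} with x ≡ 4 (mod 8)
Result = {4, 12, 20, 28, 36}

{4, 12, 20, 28, 36}


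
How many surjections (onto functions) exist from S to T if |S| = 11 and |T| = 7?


n = |S| = 11, k = |T| = 7. Surjections via inclusion-exclusion:
S(n,k) = Σ(-1)^i × C(k,i) × (k-i)^n, i=0 to k
i=0: (-1)^0×C(7,0)×7^11 = 1977326743
i=1: (-1)^1×C(7,1)×6^11 = -2539579392
i=2: (-1)^2×C(7,2)×5^11 = 1025390625
i=3: (-1)^3×C(7,3)×4^11 = -146800640
i=4: (-1)^4×C(7,4)×3^11 = 6200145
i=5: (-1)^5×C(7,5)×2^11 = -43008
i=6: (-1)^6×C(7,6)×1^11 = 7
i=7: (-1)^7×C(7,7)×0^11 = 0
Total = 322494480

Number of surjections = 322494480


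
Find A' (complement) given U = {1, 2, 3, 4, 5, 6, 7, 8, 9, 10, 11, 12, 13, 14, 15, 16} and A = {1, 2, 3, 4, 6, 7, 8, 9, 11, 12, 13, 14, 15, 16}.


Aᶜ = U \ A = elements in U but not in A
U = {1, 2, 3, 4, 5, 6, 7, 8, 9, 10, 11, 12, 13, 14, 15, 16}
A = {1, 2, 3, 4, 6, 7, 8, 9, 11, 12, 13, 14, 15, 16}
Aᶜ = {5, 10}

Aᶜ = {5, 10}


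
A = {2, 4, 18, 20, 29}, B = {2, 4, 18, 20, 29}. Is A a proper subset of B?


A ⊂ B requires: A ⊆ B AND A ≠ B.
A ⊆ B? Yes
A = B? Yes
A = B, so A is not a PROPER subset.

No, A is not a proper subset of B


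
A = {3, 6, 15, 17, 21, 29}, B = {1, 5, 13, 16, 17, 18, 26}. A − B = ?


A \ B = elements in A but not in B
A = {3, 6, 15, 17, 21, 29}
B = {1, 5, 13, 16, 17, 18, 26}
Remove from A any elements in B
A \ B = {3, 6, 15, 21, 29}

A \ B = {3, 6, 15, 21, 29}


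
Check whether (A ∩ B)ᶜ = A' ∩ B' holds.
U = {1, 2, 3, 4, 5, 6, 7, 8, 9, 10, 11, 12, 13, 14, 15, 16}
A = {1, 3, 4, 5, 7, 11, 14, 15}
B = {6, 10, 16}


LHS: A ∩ B = ∅
(A ∩ B)' = U \ (A ∩ B) = {1, 2, 3, 4, 5, 6, 7, 8, 9, 10, 11, 12, 13, 14, 15, 16}
A' = {2, 6, 8, 9, 10, 12, 13, 16}, B' = {1, 2, 3, 4, 5, 7, 8, 9, 11, 12, 13, 14, 15}
Claimed RHS: A' ∩ B' = {2, 8, 9, 12, 13}
Identity is INVALID: LHS = {1, 2, 3, 4, 5, 6, 7, 8, 9, 10, 11, 12, 13, 14, 15, 16} but the RHS claimed here equals {2, 8, 9, 12, 13}. The correct form is (A ∩ B)' = A' ∪ B'.

Identity is invalid: (A ∩ B)' = {1, 2, 3, 4, 5, 6, 7, 8, 9, 10, 11, 12, 13, 14, 15, 16} but A' ∩ B' = {2, 8, 9, 12, 13}. The correct De Morgan law is (A ∩ B)' = A' ∪ B'.
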